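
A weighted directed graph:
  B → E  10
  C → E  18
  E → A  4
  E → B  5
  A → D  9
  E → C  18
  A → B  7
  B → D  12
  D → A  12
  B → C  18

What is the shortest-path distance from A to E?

Candidate routes:
A → B → E: 7 + 10 = 17
A → B → C → E: 7 + 18 + 18 = 43
Shortest: 17.

17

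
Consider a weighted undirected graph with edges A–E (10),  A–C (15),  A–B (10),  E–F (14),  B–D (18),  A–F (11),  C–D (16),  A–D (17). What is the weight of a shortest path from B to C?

25

Candidate routes:
B - A - C: 10 + 15 = 25
B - A - D - C: 10 + 17 + 16 = 43
B - D - C: 18 + 16 = 34
B - D - A - C: 18 + 17 + 15 = 50
The minimum is 25.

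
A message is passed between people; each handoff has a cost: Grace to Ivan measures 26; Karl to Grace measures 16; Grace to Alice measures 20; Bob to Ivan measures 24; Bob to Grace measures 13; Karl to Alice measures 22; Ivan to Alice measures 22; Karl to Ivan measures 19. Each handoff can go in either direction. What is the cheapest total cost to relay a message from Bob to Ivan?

Routes from Bob to Ivan:
Bob - Grace - Alice - Karl - Ivan: 13 + 20 + 22 + 19 = 74
Bob - Grace - Alice - Ivan: 13 + 20 + 22 = 55
Bob - Grace - Ivan: 13 + 26 = 39
Bob - Grace - Karl - Ivan: 13 + 16 + 19 = 48
Bob - Grace - Karl - Alice - Ivan: 13 + 16 + 22 + 22 = 73
Bob - Ivan: 24
Shortest: 24.

24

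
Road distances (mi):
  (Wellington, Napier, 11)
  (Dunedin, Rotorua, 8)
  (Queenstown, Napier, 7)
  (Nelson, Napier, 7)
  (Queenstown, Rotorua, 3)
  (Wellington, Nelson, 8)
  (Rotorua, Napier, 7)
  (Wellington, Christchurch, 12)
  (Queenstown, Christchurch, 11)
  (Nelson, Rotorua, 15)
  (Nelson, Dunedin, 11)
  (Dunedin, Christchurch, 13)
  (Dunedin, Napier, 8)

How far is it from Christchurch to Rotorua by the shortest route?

A few of the Christchurch→Rotorua routes:
Christchurch -> Dunedin -> Rotorua: 13 + 8 = 21
Christchurch -> Dunedin -> Napier -> Rotorua: 13 + 8 + 7 = 28
Christchurch -> Queenstown -> Napier -> Rotorua: 11 + 7 + 7 = 25
Christchurch -> Wellington -> Napier -> Rotorua: 12 + 11 + 7 = 30
Christchurch -> Queenstown -> Rotorua: 11 + 3 = 14
Christchurch -> Dunedin -> Napier -> Queenstown -> Rotorua: 13 + 8 + 7 + 3 = 31
The minimum is 14 mi.

14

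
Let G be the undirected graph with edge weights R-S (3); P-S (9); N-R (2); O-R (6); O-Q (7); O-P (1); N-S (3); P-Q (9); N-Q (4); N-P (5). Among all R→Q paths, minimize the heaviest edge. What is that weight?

Checking several routes:
R → O → P → N → Q: max(6, 1, 5, 4) = 6
R → S → N → Q: max(3, 3, 4) = 4
R → N → Q: max(2, 4) = 4
R → N → P → O → Q: max(2, 5, 1, 7) = 7
R → O → Q: max(6, 7) = 7
Smallest bottleneck: 4.

4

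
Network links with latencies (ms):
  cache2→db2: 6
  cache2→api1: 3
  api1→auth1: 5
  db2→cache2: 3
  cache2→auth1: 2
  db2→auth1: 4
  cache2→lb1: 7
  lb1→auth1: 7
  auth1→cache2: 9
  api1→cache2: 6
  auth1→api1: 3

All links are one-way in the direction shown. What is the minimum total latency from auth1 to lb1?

Routes from auth1 to lb1:
auth1 -> api1 -> cache2 -> lb1: 3 + 6 + 7 = 16
auth1 -> cache2 -> lb1: 9 + 7 = 16
Best route has total 16 ms.

16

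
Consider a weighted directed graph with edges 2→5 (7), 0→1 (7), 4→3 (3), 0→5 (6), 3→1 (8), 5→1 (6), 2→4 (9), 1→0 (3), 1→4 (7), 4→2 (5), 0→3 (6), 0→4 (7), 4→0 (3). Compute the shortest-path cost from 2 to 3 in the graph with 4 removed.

22

Routes from 2 to 3 avoiding 4:
2 → 5 → 1 → 0 → 3: 7 + 6 + 3 + 6 = 22
Best route has total 22.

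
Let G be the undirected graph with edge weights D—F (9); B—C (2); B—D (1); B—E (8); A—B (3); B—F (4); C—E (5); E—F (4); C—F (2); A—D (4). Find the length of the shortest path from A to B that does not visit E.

3

Paths from A to B avoiding E:
A-D-B: 4 + 1 = 5
A-B: 3
A-D-F-B: 4 + 9 + 4 = 17
A-D-F-C-B: 4 + 9 + 2 + 2 = 17
The minimum is 3.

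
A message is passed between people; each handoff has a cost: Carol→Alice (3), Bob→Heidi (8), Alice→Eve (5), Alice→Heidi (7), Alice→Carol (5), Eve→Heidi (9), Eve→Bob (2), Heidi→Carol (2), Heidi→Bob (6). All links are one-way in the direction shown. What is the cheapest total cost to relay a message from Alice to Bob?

Candidate routes:
Alice→Eve→Bob: 5 + 2 = 7
Alice→Heidi→Bob: 7 + 6 = 13
Alice→Eve→Heidi→Bob: 5 + 9 + 6 = 20
The minimum is 7.

7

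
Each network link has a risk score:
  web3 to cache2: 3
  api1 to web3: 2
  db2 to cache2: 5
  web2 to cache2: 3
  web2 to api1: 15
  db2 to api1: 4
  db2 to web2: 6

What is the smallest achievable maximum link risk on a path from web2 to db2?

Checking several routes:
web2 → api1 → web3 → cache2 → db2: max(15, 2, 3, 5) = 15
web2 → db2: max(6) = 6
web2 → cache2 → db2: max(3, 5) = 5
web2 → cache2 → web3 → api1 → db2: max(3, 3, 2, 4) = 4
The minimum achievable maximum is 4.

4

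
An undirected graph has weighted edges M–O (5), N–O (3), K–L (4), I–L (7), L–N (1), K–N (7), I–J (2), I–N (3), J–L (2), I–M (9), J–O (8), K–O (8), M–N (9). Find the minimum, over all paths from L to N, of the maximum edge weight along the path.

1

A few of the L→N routes:
L-K-N: max(4, 7) = 7
L-N: max(1) = 1
L-J-I-N: max(2, 2, 3) = 3
L-I-N: max(7, 3) = 7
The minimum achievable maximum is 1.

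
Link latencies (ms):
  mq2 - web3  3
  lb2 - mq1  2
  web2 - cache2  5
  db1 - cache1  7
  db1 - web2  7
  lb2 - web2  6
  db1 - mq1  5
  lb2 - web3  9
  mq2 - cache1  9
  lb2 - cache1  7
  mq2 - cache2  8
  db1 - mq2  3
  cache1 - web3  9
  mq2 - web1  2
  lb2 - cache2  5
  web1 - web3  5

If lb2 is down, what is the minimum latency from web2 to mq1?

12

Checking several routes:
web2-cache2-mq2-cache1-db1-mq1: 5 + 8 + 9 + 7 + 5 = 34
web2-db1-mq1: 7 + 5 = 12
web2-cache2-mq2-db1-mq1: 5 + 8 + 3 + 5 = 21
web2-cache2-mq2-web3-cache1-db1-mq1: 5 + 8 + 3 + 9 + 7 + 5 = 37
Best route has total 12 ms.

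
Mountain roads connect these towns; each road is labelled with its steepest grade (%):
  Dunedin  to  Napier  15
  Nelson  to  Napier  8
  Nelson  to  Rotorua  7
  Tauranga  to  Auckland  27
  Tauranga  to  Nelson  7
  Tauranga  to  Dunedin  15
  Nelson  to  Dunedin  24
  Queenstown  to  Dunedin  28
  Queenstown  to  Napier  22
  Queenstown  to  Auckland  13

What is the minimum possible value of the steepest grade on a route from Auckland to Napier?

Some routes from Auckland to Napier:
Auckland → Tauranga → Nelson → Napier: max(27, 7, 8) = 27
Auckland → Tauranga → Dunedin → Nelson → Napier: max(27, 15, 24, 8) = 27
Auckland → Tauranga → Dunedin → Napier: max(27, 15, 15) = 27
Auckland → Tauranga → Nelson → Dunedin → Napier: max(27, 7, 24, 15) = 27
Auckland → Queenstown → Napier: max(13, 22) = 22
The minimum achievable maximum is 22%.

22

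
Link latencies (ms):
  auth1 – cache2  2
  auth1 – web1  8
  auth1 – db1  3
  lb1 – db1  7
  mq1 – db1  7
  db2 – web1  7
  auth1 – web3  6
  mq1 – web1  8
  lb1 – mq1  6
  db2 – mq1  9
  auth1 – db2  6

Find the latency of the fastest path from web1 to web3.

14

Some routes from web1 to web3:
web1 → mq1 → lb1 → db1 → auth1 → web3: 8 + 6 + 7 + 3 + 6 = 30
web1 → db2 → auth1 → web3: 7 + 6 + 6 = 19
web1 → mq1 → db2 → auth1 → web3: 8 + 9 + 6 + 6 = 29
web1 → mq1 → db1 → auth1 → web3: 8 + 7 + 3 + 6 = 24
web1 → auth1 → web3: 8 + 6 = 14
Best route has total 14 ms.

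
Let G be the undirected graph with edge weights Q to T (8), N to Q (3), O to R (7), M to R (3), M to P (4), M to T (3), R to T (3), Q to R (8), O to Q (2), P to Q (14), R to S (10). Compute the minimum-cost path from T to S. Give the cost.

13

Comparing a few candidate routes:
T→M→R→S: 3 + 3 + 10 = 16
T→R→S: 3 + 10 = 13
T→Q→R→S: 8 + 8 + 10 = 26
T→Q→O→R→S: 8 + 2 + 7 + 10 = 27
T→Q→P→M→R→S: 8 + 14 + 4 + 3 + 10 = 39
The minimum is 13.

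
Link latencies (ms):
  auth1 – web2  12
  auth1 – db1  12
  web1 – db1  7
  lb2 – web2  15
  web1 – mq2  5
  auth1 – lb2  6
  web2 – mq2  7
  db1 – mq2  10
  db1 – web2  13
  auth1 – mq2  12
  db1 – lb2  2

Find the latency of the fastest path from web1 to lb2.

A few of the web1→lb2 routes:
web1→mq2→db1→lb2: 5 + 10 + 2 = 17
web1→db1→lb2: 7 + 2 = 9
web1→db1→auth1→lb2: 7 + 12 + 6 = 25
web1→mq2→web2→db1→lb2: 5 + 7 + 13 + 2 = 27
web1→mq2→auth1→lb2: 5 + 12 + 6 = 23
web1→mq2→web2→lb2: 5 + 7 + 15 = 27
Shortest: 9 ms.

9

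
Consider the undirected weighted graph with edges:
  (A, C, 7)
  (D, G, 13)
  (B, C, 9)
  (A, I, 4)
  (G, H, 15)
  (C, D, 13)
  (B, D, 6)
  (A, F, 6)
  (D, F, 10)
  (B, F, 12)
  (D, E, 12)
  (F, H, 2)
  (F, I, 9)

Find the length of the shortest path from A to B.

A few of the A→B routes:
A→C→B: 7 + 9 = 16
A→F→B: 6 + 12 = 18
A→F→D→B: 6 + 10 + 6 = 22
Best route has total 16.

16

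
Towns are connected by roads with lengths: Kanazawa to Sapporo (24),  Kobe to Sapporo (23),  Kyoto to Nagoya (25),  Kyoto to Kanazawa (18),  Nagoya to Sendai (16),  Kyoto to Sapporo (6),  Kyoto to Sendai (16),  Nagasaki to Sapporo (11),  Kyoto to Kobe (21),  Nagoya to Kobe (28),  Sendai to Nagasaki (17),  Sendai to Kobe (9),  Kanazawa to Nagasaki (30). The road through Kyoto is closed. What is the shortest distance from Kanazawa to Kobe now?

Paths from Kanazawa to Kobe avoiding Kyoto:
Kanazawa -> Nagasaki -> Sapporo -> Kobe: 30 + 11 + 23 = 64
Kanazawa -> Sapporo -> Nagasaki -> Sendai -> Kobe: 24 + 11 + 17 + 9 = 61
Kanazawa -> Nagasaki -> Sendai -> Nagoya -> Kobe: 30 + 17 + 16 + 28 = 91
Kanazawa -> Sapporo -> Nagasaki -> Sendai -> Nagoya -> Kobe: 24 + 11 + 17 + 16 + 28 = 96
Kanazawa -> Sapporo -> Kobe: 24 + 23 = 47
Kanazawa -> Nagasaki -> Sendai -> Kobe: 30 + 17 + 9 = 56
The minimum is 47.

47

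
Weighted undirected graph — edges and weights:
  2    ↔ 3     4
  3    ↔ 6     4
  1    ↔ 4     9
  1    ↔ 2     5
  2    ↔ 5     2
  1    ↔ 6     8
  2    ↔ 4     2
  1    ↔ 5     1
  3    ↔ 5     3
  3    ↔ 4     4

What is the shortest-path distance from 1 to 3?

Some routes from 1 to 3:
1 -> 5 -> 3: 1 + 3 = 4
1 -> 2 -> 3: 5 + 4 = 9
1 -> 5 -> 2 -> 4 -> 3: 1 + 2 + 2 + 4 = 9
1 -> 5 -> 2 -> 3: 1 + 2 + 4 = 7
1 -> 2 -> 4 -> 3: 5 + 2 + 4 = 11
1 -> 2 -> 5 -> 3: 5 + 2 + 3 = 10
Shortest: 4.

4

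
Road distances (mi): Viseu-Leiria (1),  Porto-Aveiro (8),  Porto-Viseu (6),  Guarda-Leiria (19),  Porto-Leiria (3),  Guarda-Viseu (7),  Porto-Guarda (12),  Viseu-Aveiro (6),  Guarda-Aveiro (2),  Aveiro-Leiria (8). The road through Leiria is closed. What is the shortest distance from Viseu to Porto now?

Paths from Viseu to Porto avoiding Leiria:
Viseu→Aveiro→Guarda→Porto: 6 + 2 + 12 = 20
Viseu→Guarda→Porto: 7 + 12 = 19
Viseu→Porto: 6
Viseu→Guarda→Aveiro→Porto: 7 + 2 + 8 = 17
Viseu→Aveiro→Porto: 6 + 8 = 14
Shortest: 6 mi.

6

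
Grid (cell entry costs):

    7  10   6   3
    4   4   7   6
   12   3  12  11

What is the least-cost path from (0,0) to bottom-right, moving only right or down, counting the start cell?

Best path: r0c0 r1c0 r1c1 r1c2 r1c3 r2c3
Cost: 7 + 4 + 4 + 7 + 6 + 11 = 39

39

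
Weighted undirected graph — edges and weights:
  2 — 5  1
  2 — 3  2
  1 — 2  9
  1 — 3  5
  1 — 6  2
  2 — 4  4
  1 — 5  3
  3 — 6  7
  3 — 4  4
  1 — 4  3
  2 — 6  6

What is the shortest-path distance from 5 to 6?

A few of the 5→6 routes:
5 → 2 → 3 → 1 → 6: 1 + 2 + 5 + 2 = 10
5 → 2 → 4 → 1 → 6: 1 + 4 + 3 + 2 = 10
5 → 2 → 6: 1 + 6 = 7
5 → 1 → 6: 3 + 2 = 5
5 → 2 → 3 → 6: 1 + 2 + 7 = 10
The minimum is 5.

5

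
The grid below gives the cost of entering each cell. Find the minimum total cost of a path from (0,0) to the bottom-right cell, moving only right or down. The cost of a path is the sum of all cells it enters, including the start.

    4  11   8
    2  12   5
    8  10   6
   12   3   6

Take (0,0)→(1,0)→(2,0)→(2,1)→(3,1)→(3,2) for a total of 4 + 2 + 8 + 10 + 3 + 6 = 33.
(Top row then right column would cost 40.)

33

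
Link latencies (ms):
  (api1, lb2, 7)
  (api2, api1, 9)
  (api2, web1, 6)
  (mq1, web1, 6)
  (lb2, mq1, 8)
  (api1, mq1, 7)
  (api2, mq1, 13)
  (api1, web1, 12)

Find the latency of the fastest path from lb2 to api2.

Comparing a few candidate routes:
lb2 → api1 → api2: 7 + 9 = 16
lb2 → mq1 → api2: 8 + 13 = 21
lb2 → mq1 → web1 → api2: 8 + 6 + 6 = 20
The minimum is 16 ms.

16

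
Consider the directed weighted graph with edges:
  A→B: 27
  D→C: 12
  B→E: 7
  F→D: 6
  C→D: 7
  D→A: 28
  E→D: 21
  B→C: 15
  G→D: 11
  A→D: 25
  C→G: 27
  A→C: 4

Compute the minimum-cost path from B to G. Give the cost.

42

Routes from B to G:
B→C→G: 15 + 27 = 42
B→E→D→A→C→G: 7 + 21 + 28 + 4 + 27 = 87
B→E→D→C→G: 7 + 21 + 12 + 27 = 67
The minimum is 42.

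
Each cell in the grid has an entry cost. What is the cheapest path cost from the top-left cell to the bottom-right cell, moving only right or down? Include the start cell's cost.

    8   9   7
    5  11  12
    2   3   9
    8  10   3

30

Best path: r0c0→r1c0→r2c0→r2c1→r2c2→r3c2
Cost: 8 + 5 + 2 + 3 + 9 + 3 = 30
(Top row then right column would cost 48.)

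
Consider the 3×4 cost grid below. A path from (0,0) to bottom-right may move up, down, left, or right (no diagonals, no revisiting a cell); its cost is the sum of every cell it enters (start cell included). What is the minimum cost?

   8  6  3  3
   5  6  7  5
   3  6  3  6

31

Path [0,0]→[0,1]→[0,2]→[0,3]→[1,3]→[2,3]: 8 + 6 + 3 + 3 + 5 + 6 = 31.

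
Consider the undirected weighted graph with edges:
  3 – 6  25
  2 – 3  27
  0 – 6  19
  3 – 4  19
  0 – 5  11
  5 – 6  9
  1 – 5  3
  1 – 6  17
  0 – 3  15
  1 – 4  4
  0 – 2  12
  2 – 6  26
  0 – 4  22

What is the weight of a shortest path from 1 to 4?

4

A few of the 1→4 routes:
1-5-0-3-4: 3 + 11 + 15 + 19 = 48
1-4: 4
1-5-6-0-4: 3 + 9 + 19 + 22 = 53
1-5-0-4: 3 + 11 + 22 = 36
Shortest: 4.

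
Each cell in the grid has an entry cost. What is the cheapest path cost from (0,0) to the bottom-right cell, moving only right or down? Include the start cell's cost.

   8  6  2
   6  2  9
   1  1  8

24

Take [0,0] → [1,0] → [2,0] → [2,1] → [2,2] for a total of 8 + 6 + 1 + 1 + 8 = 24.
(Top row then right column would cost 33.)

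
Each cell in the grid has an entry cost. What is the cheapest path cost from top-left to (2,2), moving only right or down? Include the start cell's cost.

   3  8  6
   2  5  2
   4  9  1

Path r0c0 -> r1c0 -> r1c1 -> r1c2 -> r2c2: 3 + 2 + 5 + 2 + 1 = 13.
For comparison, the top-then-right route costs 20.

13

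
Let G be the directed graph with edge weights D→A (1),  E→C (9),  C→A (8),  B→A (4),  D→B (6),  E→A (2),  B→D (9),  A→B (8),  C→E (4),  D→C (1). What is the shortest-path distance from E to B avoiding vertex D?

Paths from E to B avoiding D:
E -> A -> B: 2 + 8 = 10
E -> C -> A -> B: 9 + 8 + 8 = 25
The minimum is 10.

10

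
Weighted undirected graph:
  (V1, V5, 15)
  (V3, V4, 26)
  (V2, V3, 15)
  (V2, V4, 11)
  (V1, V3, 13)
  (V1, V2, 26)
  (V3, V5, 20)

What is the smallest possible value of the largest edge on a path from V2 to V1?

Comparing a few candidate routes:
V2 -> V3 -> V5 -> V1: max(15, 20, 15) = 20
V2 -> V1: max(26) = 26
V2 -> V4 -> V3 -> V5 -> V1: max(11, 26, 20, 15) = 26
V2 -> V3 -> V1: max(15, 13) = 15
The minimum achievable maximum is 15.

15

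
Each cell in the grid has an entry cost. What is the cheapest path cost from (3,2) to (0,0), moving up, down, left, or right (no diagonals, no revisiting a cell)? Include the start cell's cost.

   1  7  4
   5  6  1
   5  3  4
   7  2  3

Path r3c2 r3c1 r2c1 r2c0 r1c0 r0c0: 3 + 2 + 3 + 5 + 5 + 1 = 19.

19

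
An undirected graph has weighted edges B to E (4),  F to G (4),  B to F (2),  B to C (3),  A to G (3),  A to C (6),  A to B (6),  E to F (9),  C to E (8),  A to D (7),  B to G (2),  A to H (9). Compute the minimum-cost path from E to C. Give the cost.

Checking several routes:
E→B→A→C: 4 + 6 + 6 = 16
E→F→B→C: 9 + 2 + 3 = 14
E→B→C: 4 + 3 = 7
E→B→G→A→C: 4 + 2 + 3 + 6 = 15
E→C: 8
The minimum is 7.

7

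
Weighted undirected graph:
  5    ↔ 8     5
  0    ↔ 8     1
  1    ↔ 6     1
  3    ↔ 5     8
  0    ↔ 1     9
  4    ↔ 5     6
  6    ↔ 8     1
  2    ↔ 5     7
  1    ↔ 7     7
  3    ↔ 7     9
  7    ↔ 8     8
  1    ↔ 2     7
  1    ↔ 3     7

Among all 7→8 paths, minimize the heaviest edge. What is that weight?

7

Comparing a few candidate routes:
7 → 1 → 0 → 8: max(7, 9, 1) = 9
7 → 1 → 2 → 5 → 8: max(7, 7, 7, 5) = 7
7 → 1 → 3 → 5 → 8: max(7, 7, 8, 5) = 8
7 → 1 → 6 → 8: max(7, 1, 1) = 7
7 → 8: max(8) = 8
The minimum achievable maximum is 7.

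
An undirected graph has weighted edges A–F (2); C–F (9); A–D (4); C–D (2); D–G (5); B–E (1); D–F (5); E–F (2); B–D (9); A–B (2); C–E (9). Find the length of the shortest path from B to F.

Comparing a few candidate routes:
B→A→D→F: 2 + 4 + 5 = 11
B→D→F: 9 + 5 = 14
B→E→F: 1 + 2 = 3
B→A→F: 2 + 2 = 4
Best route has total 3.

3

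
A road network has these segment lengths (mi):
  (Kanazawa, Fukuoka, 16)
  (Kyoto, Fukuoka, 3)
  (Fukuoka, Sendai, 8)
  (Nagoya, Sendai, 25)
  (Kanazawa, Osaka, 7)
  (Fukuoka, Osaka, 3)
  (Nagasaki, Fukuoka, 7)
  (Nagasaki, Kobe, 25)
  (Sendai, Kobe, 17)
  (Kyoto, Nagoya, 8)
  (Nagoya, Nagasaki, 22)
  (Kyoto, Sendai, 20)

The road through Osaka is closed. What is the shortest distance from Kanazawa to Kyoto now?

19

Checking several routes:
Kanazawa - Fukuoka - Sendai - Nagoya - Kyoto: 16 + 8 + 25 + 8 = 57
Kanazawa - Fukuoka - Sendai - Kyoto: 16 + 8 + 20 = 44
Kanazawa - Fukuoka - Nagasaki - Nagoya - Kyoto: 16 + 7 + 22 + 8 = 53
Kanazawa - Fukuoka - Kyoto: 16 + 3 = 19
Best route has total 19 mi.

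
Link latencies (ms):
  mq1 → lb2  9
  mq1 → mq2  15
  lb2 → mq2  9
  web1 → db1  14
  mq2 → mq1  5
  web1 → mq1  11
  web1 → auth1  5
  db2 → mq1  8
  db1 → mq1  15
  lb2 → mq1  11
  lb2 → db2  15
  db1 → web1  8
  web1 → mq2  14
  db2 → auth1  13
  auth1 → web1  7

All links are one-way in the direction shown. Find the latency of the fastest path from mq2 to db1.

63

Candidate routes:
mq2 → mq1 → lb2 → db2 → auth1 → web1 → db1: 5 + 9 + 15 + 13 + 7 + 14 = 63
The minimum is 63 ms.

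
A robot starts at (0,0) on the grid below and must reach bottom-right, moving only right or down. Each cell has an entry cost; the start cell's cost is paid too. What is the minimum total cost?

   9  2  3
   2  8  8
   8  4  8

One optimal route is r0c0→r0c1→r0c2→r1c2→r2c2.
Its cost is 9 + 2 + 3 + 8 + 8 = 30.

30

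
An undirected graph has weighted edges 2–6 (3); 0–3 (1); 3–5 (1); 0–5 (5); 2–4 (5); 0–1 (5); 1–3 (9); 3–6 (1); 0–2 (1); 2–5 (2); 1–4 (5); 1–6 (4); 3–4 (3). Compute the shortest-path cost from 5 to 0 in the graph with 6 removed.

2

Some routes from 5 to 0 avoiding 6:
5→2→0: 2 + 1 = 3
5→3→4→2→0: 1 + 3 + 5 + 1 = 10
5→3→0: 1 + 1 = 2
5→0: 5
The minimum is 2.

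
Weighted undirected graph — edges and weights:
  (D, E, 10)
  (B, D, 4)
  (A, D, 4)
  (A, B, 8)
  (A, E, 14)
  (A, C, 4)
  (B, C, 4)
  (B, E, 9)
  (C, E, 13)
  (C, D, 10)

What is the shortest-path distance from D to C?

Some routes from D to C:
D→C: 10
D→B→C: 4 + 4 = 8
D→A→C: 4 + 4 = 8
Shortest: 8.

8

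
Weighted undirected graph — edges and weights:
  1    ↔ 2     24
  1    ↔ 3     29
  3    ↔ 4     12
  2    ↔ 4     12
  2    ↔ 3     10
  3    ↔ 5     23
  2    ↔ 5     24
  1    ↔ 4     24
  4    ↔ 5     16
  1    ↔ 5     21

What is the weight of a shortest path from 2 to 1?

Checking several routes:
2-4-1: 12 + 24 = 36
2-3-1: 10 + 29 = 39
2-1: 24
Shortest: 24.

24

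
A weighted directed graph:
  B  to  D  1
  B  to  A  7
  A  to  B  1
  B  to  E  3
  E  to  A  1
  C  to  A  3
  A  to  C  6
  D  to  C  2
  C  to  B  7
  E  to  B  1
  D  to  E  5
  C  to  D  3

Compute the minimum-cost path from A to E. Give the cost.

Comparing a few candidate routes:
A -> B -> D -> E: 1 + 1 + 5 = 7
A -> B -> E: 1 + 3 = 4
A -> C -> D -> E: 6 + 3 + 5 = 14
A -> C -> B -> E: 6 + 7 + 3 = 16
The minimum is 4.

4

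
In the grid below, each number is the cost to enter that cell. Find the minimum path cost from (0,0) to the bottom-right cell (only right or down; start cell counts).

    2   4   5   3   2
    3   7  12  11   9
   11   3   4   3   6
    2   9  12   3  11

36

Cheapest: [0,0]→[1,0]→[1,1]→[2,1]→[2,2]→[2,3]→[3,3]→[3,4]
  2 + 3 + 7 + 3 + 4 + 3 + 3 + 11 = 36
(Top row then right column would cost 42.)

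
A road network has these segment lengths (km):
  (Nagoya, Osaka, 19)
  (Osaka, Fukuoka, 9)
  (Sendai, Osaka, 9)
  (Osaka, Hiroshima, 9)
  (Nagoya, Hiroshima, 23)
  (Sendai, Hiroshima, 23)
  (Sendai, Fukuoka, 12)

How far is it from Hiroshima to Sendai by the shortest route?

18

Candidate routes:
Hiroshima - Nagoya - Osaka - Fukuoka - Sendai: 23 + 19 + 9 + 12 = 63
Hiroshima - Osaka - Sendai: 9 + 9 = 18
Hiroshima - Osaka - Fukuoka - Sendai: 9 + 9 + 12 = 30
Hiroshima - Sendai: 23
Hiroshima - Nagoya - Osaka - Sendai: 23 + 19 + 9 = 51
Best route has total 18 km.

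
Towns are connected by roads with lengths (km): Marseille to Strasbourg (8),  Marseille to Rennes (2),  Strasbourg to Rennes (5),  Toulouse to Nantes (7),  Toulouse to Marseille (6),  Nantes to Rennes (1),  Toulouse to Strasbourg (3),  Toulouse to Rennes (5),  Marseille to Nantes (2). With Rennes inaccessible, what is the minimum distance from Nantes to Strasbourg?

Paths from Nantes to Strasbourg avoiding Rennes:
Nantes → Marseille → Strasbourg: 2 + 8 = 10
Nantes → Toulouse → Marseille → Strasbourg: 7 + 6 + 8 = 21
Nantes → Toulouse → Strasbourg: 7 + 3 = 10
Nantes → Marseille → Toulouse → Strasbourg: 2 + 6 + 3 = 11
The minimum is 10 km.

10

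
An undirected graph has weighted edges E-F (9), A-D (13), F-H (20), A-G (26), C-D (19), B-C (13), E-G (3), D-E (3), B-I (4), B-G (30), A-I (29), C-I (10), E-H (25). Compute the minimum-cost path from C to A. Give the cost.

32

Checking several routes:
C→D→A: 19 + 13 = 32
C→B→I→A: 13 + 4 + 29 = 46
C→D→E→G→A: 19 + 3 + 3 + 26 = 51
C→I→A: 10 + 29 = 39
The minimum is 32.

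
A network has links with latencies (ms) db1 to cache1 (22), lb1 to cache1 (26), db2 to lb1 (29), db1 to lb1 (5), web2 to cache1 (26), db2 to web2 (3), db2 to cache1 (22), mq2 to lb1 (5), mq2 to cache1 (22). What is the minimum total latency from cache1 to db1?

22

A few of the cache1→db1 routes:
cache1 -> lb1 -> db1: 26 + 5 = 31
cache1 -> db1: 22
cache1 -> mq2 -> lb1 -> db1: 22 + 5 + 5 = 32
Shortest: 22 ms.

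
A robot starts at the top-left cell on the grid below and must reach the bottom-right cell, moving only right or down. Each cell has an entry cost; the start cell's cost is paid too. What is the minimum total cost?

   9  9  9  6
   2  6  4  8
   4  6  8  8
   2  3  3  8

Take (0,0) (1,0) (2,0) (3,0) (3,1) (3,2) (3,3) for a total of 9 + 2 + 4 + 2 + 3 + 3 + 8 = 31.
(Top row then right column would cost 57.)

31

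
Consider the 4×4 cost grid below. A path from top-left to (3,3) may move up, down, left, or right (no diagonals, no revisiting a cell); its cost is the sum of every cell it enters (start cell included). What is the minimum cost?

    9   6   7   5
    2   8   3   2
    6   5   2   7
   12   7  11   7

Take [0,0] [1,0] [1,1] [1,2] [1,3] [2,3] [3,3] for a total of 9 + 2 + 8 + 3 + 2 + 7 + 7 = 38.

38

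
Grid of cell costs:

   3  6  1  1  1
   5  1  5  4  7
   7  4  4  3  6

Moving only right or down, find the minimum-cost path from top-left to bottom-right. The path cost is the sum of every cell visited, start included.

24

Best path: r0c0 -> r0c1 -> r0c2 -> r0c3 -> r1c3 -> r2c3 -> r2c4
Cost: 3 + 6 + 1 + 1 + 4 + 3 + 6 = 24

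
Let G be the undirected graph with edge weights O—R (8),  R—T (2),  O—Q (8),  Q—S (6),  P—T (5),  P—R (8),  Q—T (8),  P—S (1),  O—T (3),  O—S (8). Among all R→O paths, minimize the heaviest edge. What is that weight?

Comparing a few candidate routes:
R → T → Q → O: max(2, 8, 8) = 8
R → T → O: max(2, 3) = 3
R → T → Q → S → O: max(2, 8, 6, 8) = 8
R → T → P → S → O: max(2, 5, 1, 8) = 8
R → P → T → O: max(8, 5, 3) = 8
R → T → P → S → Q → O: max(2, 5, 1, 6, 8) = 8
The minimum achievable maximum is 3.

3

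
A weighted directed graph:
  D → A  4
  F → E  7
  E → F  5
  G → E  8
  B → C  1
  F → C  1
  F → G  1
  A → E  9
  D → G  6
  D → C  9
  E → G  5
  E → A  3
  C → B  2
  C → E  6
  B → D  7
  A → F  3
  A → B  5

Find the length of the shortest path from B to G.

12

Some routes from B to G:
B -> C -> E -> F -> G: 1 + 6 + 5 + 1 = 13
B -> D -> G: 7 + 6 = 13
B -> D -> A -> F -> G: 7 + 4 + 3 + 1 = 15
B -> C -> E -> A -> F -> G: 1 + 6 + 3 + 3 + 1 = 14
B -> C -> E -> G: 1 + 6 + 5 = 12
Shortest: 12.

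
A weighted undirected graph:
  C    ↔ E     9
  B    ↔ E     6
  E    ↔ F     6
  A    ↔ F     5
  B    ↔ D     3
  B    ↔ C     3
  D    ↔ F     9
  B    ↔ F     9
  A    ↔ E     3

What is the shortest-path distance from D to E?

A few of the D→E routes:
D - B - E: 3 + 6 = 9
D - B - C - E: 3 + 3 + 9 = 15
D - F - E: 9 + 6 = 15
D - F - A - E: 9 + 5 + 3 = 17
Shortest: 9.

9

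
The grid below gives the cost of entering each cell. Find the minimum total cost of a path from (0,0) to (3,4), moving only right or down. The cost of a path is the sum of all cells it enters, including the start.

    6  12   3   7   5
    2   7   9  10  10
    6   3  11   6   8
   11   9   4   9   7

Take [0,0] -> [1,0] -> [2,0] -> [2,1] -> [3,1] -> [3,2] -> [3,3] -> [3,4] for a total of 6 + 2 + 6 + 3 + 9 + 4 + 9 + 7 = 46.

46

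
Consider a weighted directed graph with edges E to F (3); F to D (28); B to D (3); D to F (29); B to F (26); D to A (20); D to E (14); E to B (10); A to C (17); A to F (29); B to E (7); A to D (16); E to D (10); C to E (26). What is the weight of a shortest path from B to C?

Routes from B to C:
B - D - A - C: 3 + 20 + 17 = 40
B - E - D - A - C: 7 + 10 + 20 + 17 = 54
B - E - F - D - A - C: 7 + 3 + 28 + 20 + 17 = 75
B - F - D - A - C: 26 + 28 + 20 + 17 = 91
The minimum is 40.

40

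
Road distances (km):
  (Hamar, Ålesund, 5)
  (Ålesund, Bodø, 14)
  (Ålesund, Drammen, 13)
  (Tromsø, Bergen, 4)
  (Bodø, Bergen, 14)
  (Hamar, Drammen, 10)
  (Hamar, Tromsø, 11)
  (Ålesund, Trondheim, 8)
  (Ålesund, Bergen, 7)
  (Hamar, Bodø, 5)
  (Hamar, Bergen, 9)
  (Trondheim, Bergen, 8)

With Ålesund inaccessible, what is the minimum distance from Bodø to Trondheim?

22

Routes from Bodø to Trondheim avoiding Ålesund:
Bodø -> Hamar -> Tromsø -> Bergen -> Trondheim: 5 + 11 + 4 + 8 = 28
Bodø -> Hamar -> Bergen -> Trondheim: 5 + 9 + 8 = 22
Bodø -> Bergen -> Trondheim: 14 + 8 = 22
Shortest: 22 km.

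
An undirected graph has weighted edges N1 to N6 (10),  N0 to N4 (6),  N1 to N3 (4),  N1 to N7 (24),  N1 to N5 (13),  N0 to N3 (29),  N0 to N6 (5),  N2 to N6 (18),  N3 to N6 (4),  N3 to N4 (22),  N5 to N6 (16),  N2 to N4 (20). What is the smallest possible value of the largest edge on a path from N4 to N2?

Comparing a few candidate routes:
N4 - N3 - N1 - N5 - N6 - N2: max(22, 4, 13, 16, 18) = 22
N4 - N0 - N6 - N2: max(6, 5, 18) = 18
N4 - N3 - N6 - N2: max(22, 4, 18) = 22
N4 - N2: max(20) = 20
N4 - N3 - N1 - N6 - N2: max(22, 4, 10, 18) = 22
The minimum achievable maximum is 18.

18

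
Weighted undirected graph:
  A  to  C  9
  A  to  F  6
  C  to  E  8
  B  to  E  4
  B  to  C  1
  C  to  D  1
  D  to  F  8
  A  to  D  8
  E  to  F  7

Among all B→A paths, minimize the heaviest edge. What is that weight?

Some routes from B to A:
B -> E -> C -> D -> F -> A: max(4, 8, 1, 8, 6) = 8
B -> E -> F -> A: max(4, 7, 6) = 7
B -> E -> C -> D -> A: max(4, 8, 1, 8) = 8
B -> E -> F -> D -> A: max(4, 7, 8, 8) = 8
B -> C -> E -> F -> D -> A: max(1, 8, 7, 8, 8) = 8
The minimum achievable maximum is 7.

7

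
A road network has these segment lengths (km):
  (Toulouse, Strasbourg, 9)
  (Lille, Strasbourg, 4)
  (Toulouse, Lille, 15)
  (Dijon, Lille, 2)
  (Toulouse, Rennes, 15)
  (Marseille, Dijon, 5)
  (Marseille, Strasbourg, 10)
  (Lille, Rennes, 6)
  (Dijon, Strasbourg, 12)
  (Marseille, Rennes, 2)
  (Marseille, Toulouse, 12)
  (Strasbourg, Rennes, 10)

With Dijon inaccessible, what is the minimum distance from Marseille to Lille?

Checking several routes:
Marseille → Toulouse → Strasbourg → Lille: 12 + 9 + 4 = 25
Marseille → Strasbourg → Lille: 10 + 4 = 14
Marseille → Rennes → Lille: 2 + 6 = 8
Marseille → Rennes → Strasbourg → Lille: 2 + 10 + 4 = 16
Shortest: 8 km.

8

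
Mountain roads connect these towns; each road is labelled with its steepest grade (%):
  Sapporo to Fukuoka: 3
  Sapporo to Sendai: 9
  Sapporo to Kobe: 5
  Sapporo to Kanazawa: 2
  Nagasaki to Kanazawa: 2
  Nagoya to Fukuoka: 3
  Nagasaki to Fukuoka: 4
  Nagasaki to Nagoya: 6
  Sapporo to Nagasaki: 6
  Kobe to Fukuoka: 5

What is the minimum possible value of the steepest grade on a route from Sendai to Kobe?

Comparing a few candidate routes:
Sendai-Sapporo-Fukuoka-Kobe: max(9, 3, 5) = 9
Sendai-Sapporo-Kanazawa-Nagasaki-Nagoya-Fukuoka-Kobe: max(9, 2, 2, 6, 3, 5) = 9
Sendai-Sapporo-Kobe: max(9, 5) = 9
Sendai-Sapporo-Kanazawa-Nagasaki-Fukuoka-Kobe: max(9, 2, 2, 4, 5) = 9
Best route has worst link 9%.

9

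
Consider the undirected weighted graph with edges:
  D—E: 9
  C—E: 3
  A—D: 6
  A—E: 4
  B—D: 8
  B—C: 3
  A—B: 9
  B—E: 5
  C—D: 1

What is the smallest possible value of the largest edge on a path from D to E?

Comparing a few candidate routes:
D -> B -> C -> E: max(8, 3, 3) = 8
D -> B -> E: max(8, 5) = 8
D -> A -> E: max(6, 4) = 6
D -> C -> E: max(1, 3) = 3
D -> C -> B -> E: max(1, 3, 5) = 5
Smallest bottleneck: 3.

3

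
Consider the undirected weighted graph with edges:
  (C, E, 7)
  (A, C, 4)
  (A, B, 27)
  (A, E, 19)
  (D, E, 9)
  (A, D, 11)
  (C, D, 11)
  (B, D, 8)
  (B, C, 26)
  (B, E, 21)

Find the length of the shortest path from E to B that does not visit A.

Comparing a few candidate routes:
E → C → B: 7 + 26 = 33
E → C → D → B: 7 + 11 + 8 = 26
E → B: 21
E → D → B: 9 + 8 = 17
Shortest: 17.

17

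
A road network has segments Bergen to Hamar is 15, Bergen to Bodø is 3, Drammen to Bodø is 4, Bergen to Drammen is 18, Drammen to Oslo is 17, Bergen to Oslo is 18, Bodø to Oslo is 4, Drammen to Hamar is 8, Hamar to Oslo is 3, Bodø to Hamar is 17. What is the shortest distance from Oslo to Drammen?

Some routes from Oslo to Drammen:
Oslo→Hamar→Bodø→Drammen: 3 + 17 + 4 = 24
Oslo→Hamar→Drammen: 3 + 8 = 11
Oslo→Bodø→Drammen: 4 + 4 = 8
Oslo→Drammen: 17
The minimum is 8.

8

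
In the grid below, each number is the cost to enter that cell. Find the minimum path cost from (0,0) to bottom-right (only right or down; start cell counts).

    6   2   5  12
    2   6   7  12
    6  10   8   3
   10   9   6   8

Best path: [0,0] -> [0,1] -> [0,2] -> [1,2] -> [2,2] -> [2,3] -> [3,3]
Cost: 6 + 2 + 5 + 7 + 8 + 3 + 8 = 39
(Top row then right column would cost 48.)

39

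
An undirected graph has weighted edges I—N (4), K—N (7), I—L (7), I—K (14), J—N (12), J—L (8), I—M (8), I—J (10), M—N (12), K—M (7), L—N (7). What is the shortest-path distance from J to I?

Some routes from J to I:
J→I: 10
J→N→I: 12 + 4 = 16
J→L→I: 8 + 7 = 15
J→L→N→I: 8 + 7 + 4 = 19
J→N→M→I: 12 + 12 + 8 = 32
J→N→L→I: 12 + 7 + 7 = 26
Best route has total 10.

10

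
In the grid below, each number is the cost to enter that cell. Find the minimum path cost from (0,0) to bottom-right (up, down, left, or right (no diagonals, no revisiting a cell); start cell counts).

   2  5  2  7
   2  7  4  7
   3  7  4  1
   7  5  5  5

23

Cheapest: [0,0] → [0,1] → [0,2] → [1,2] → [2,2] → [2,3] → [3,3]
  2 + 5 + 2 + 4 + 4 + 1 + 5 = 23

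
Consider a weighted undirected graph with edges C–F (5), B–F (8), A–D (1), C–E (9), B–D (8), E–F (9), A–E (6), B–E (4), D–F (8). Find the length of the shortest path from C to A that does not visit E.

14

Paths from C to A avoiding E:
C - F - B - D - A: 5 + 8 + 8 + 1 = 22
C - F - D - A: 5 + 8 + 1 = 14
The minimum is 14.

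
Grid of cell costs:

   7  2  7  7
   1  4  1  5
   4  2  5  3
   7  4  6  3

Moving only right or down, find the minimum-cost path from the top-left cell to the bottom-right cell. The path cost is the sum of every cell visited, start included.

One optimal route is [0,0] [1,0] [1,1] [1,2] [1,3] [2,3] [3,3].
Its cost is 7 + 1 + 4 + 1 + 5 + 3 + 3 = 24.
For comparison, the top-then-right route costs 34.

24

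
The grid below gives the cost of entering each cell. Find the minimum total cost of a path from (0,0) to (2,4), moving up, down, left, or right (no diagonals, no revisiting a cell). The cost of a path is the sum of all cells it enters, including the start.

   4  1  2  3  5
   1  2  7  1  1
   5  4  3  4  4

Path (0,0) (0,1) (0,2) (0,3) (1,3) (1,4) (2,4): 4 + 1 + 2 + 3 + 1 + 1 + 4 = 16.

16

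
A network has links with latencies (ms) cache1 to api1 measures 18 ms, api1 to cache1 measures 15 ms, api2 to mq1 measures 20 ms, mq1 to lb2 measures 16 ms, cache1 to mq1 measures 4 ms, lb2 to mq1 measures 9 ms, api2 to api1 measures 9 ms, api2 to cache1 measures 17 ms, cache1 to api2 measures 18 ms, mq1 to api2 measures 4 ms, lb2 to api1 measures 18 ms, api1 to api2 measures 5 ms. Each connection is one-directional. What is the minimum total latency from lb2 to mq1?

Routes from lb2 to mq1:
lb2 - api1 - api2 - cache1 - mq1: 18 + 5 + 17 + 4 = 44
lb2 - api1 - cache1 - api2 - mq1: 18 + 15 + 18 + 20 = 71
lb2 - mq1: 9
lb2 - api1 - api2 - mq1: 18 + 5 + 20 = 43
lb2 - api1 - cache1 - mq1: 18 + 15 + 4 = 37
Best route has total 9 ms.

9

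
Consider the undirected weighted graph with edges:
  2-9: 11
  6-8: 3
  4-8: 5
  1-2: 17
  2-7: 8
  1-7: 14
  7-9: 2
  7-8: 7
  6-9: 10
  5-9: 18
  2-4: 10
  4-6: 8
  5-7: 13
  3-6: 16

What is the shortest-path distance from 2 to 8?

15

Checking several routes:
2 - 4 - 8: 10 + 5 = 15
2 - 7 - 8: 8 + 7 = 15
2 - 9 - 7 - 8: 11 + 2 + 7 = 20
Shortest: 15.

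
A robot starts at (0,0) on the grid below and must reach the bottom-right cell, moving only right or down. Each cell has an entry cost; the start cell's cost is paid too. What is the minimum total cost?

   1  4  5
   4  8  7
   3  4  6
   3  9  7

One optimal route is r0c0 -> r1c0 -> r2c0 -> r2c1 -> r2c2 -> r3c2.
Its cost is 1 + 4 + 3 + 4 + 6 + 7 = 25.
For comparison, the top-then-right route costs 30.

25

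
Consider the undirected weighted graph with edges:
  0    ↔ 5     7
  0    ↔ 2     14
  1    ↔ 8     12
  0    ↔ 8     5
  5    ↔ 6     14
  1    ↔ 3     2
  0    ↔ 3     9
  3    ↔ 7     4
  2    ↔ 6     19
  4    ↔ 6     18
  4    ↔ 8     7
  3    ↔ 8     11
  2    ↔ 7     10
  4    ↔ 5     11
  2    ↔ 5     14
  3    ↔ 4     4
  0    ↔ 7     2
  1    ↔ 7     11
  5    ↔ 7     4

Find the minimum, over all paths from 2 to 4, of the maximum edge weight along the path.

10

A few of the 2→4 routes:
2→7→3→4: max(10, 4, 4) = 10
2→7→0→8→4: max(10, 2, 5, 7) = 10
2→7→5→0→8→4: max(10, 4, 7, 5, 7) = 10
2→7→5→0→3→4: max(10, 4, 7, 9, 4) = 10
2→7→0→3→4: max(10, 2, 9, 4) = 10
2→7→3→0→8→4: max(10, 4, 9, 5, 7) = 10
Best route has worst link 10.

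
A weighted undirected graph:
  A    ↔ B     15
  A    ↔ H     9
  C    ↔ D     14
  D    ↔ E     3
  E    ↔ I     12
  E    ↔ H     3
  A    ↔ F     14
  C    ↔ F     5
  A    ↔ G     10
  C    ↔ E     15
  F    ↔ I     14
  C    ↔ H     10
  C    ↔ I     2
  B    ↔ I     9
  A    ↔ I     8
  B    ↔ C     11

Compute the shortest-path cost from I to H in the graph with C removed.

15

Candidate routes:
I -> B -> A -> H: 9 + 15 + 9 = 33
I -> E -> H: 12 + 3 = 15
I -> F -> A -> H: 14 + 14 + 9 = 37
I -> A -> H: 8 + 9 = 17
Shortest: 15.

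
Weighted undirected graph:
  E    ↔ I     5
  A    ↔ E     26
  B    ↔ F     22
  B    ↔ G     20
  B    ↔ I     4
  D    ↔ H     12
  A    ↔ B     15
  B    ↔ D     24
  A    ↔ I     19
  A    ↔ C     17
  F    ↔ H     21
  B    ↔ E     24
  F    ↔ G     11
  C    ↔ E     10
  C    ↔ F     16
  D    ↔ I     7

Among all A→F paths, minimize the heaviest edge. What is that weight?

16

Some routes from A to F:
A -> I -> B -> G -> F: max(19, 4, 20, 11) = 20
A -> C -> E -> I -> B -> G -> F: max(17, 10, 5, 4, 20, 11) = 20
A -> B -> I -> E -> C -> F: max(15, 4, 5, 10, 16) = 16
A -> I -> E -> C -> F: max(19, 5, 10, 16) = 19
A -> C -> F: max(17, 16) = 17
Best route has worst link 16.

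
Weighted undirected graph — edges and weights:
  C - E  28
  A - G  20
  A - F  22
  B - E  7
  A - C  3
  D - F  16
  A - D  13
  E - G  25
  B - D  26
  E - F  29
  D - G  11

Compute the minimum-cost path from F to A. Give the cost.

22

Comparing a few candidate routes:
F→D→A: 16 + 13 = 29
F→D→G→A: 16 + 11 + 20 = 47
F→E→C→A: 29 + 28 + 3 = 60
F→A: 22
Best route has total 22.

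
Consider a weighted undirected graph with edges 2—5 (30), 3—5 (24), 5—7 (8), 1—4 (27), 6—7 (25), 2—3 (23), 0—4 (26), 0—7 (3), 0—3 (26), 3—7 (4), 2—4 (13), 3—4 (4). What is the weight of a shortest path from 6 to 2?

46

A few of the 6→2 routes:
6 → 7 → 0 → 4 → 2: 25 + 3 + 26 + 13 = 67
6 → 7 → 3 → 4 → 2: 25 + 4 + 4 + 13 = 46
6 → 7 → 5 → 2: 25 + 8 + 30 = 63
6 → 7 → 5 → 3 → 4 → 2: 25 + 8 + 24 + 4 + 13 = 74
6 → 7 → 3 → 2: 25 + 4 + 23 = 52
6 → 7 → 0 → 3 → 4 → 2: 25 + 3 + 26 + 4 + 13 = 71
Shortest: 46.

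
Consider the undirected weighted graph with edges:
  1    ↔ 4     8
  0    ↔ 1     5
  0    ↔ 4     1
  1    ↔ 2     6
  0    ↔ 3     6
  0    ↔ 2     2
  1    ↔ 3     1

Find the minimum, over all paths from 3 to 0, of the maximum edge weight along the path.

A few of the 3→0 routes:
3 -> 0: max(6) = 6
3 -> 1 -> 2 -> 0: max(1, 6, 2) = 6
3 -> 1 -> 0: max(1, 5) = 5
Best route has worst link 5.

5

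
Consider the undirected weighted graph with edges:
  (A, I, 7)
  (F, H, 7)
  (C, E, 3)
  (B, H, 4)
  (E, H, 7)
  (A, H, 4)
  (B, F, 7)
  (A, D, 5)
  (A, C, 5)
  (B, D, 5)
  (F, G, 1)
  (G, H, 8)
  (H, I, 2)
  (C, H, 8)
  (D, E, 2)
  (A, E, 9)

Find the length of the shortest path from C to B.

10

Checking several routes:
C→E→H→B: 3 + 7 + 4 = 14
C→A→D→B: 5 + 5 + 5 = 15
C→A→I→H→B: 5 + 7 + 2 + 4 = 18
C→H→B: 8 + 4 = 12
C→E→D→B: 3 + 2 + 5 = 10
C→A→H→B: 5 + 4 + 4 = 13
The minimum is 10.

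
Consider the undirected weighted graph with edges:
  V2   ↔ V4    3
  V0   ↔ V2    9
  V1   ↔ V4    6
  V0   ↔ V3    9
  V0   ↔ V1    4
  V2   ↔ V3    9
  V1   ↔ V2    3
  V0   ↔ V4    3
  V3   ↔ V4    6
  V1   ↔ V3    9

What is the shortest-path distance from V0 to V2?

6

Checking several routes:
V0 -> V4 -> V2: 3 + 3 = 6
V0 -> V1 -> V2: 4 + 3 = 7
V0 -> V2: 9
V0 -> V1 -> V4 -> V2: 4 + 6 + 3 = 13
V0 -> V4 -> V3 -> V2: 3 + 6 + 9 = 18
V0 -> V4 -> V1 -> V2: 3 + 6 + 3 = 12
Shortest: 6.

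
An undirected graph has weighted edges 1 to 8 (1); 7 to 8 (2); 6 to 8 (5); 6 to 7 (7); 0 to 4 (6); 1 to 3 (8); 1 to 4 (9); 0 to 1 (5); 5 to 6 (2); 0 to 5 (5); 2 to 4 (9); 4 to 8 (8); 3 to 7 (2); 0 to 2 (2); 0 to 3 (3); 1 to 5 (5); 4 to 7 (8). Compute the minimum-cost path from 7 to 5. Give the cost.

8

Some routes from 7 to 5:
7 - 3 - 0 - 5: 2 + 3 + 5 = 10
7 - 8 - 1 - 5: 2 + 1 + 5 = 8
7 - 8 - 6 - 5: 2 + 5 + 2 = 9
7 - 6 - 5: 7 + 2 = 9
7 - 8 - 1 - 0 - 5: 2 + 1 + 5 + 5 = 13
Best route has total 8.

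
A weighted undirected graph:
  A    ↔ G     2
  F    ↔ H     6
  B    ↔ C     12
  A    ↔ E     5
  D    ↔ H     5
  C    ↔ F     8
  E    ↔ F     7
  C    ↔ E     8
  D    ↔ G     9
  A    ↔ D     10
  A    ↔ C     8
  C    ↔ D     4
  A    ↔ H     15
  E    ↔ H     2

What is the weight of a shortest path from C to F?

Checking several routes:
C -> D -> H -> F: 4 + 5 + 6 = 15
C -> F: 8
C -> D -> H -> E -> F: 4 + 5 + 2 + 7 = 18
C -> E -> H -> F: 8 + 2 + 6 = 16
C -> E -> F: 8 + 7 = 15
The minimum is 8.

8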